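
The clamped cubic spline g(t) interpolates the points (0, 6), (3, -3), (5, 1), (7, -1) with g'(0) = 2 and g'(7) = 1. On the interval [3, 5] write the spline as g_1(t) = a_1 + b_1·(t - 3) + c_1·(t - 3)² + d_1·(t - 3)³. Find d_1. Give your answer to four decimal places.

-0.9865

With M_i denoting the second derivative at x_i, h_i = 3, 2, 2, and Δ_i = (y_(i+1) − y_i)/h_i = -3, 2, -1:
  3·M_0 + 10·M_1 + 2·M_2 = 6(Δ_1 - Δ_0) = 30
  2·M_1 + 8·M_2 + 2·M_3 = 6(Δ_2 - Δ_1) = -18
Clamped end conditions give two more equations: 2h_0·M_0 + h_0·M_1 = 6(Δ_0 - g'(0)) = -30 and h_2·M_2 + 2h_2·M_3 = 6(g'(7) - Δ_2) = 12.
Solving: M_0 = -306/37, M_1 = 242/37, M_2 = -196/37, M_3 = 209/37.
On [3, 5], with g_1(t) = a_1 + b_1·(t - 3) + c_1·(t - 3)² + d_1·(t - 3)³: c_1 = M_1/2 = 121/37, d_1 = (M_2 - M_1)/(6h_1) = -73/74, b_1 = Δ_1 - h_1(2M_1 + M_2)/6 = -22/37.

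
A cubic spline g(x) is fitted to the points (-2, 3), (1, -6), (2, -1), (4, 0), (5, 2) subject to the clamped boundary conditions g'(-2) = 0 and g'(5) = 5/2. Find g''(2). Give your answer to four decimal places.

-7.5205

Put σ_i = g'' at the i-th knot. Here h = (3, 1, 2, 1) and Δ = (-3, 5, 1/2, 2), so the interior equations h_(i-1)·σ_(i-1) + 2(h_(i-1)+h_i)·σ_i + h_i·σ_(i+1) = 6(Δ_i − Δ_(i-1)) read
  3·σ_0 + 8·σ_1 + 1·σ_2 = 6(Δ_1 - Δ_0) = 48
  1·σ_1 + 6·σ_2 + 2·σ_3 = 6(Δ_2 - Δ_1) = -27
  2·σ_2 + 6·σ_3 + 1·σ_4 = 6(Δ_3 - Δ_2) = 9
Clamped end conditions give two more equations: 2h_0·σ_0 + h_0·σ_1 = 6(Δ_0 - g'(-2)) = -18 and h_3·σ_3 + 2h_3·σ_4 = 6(g'(5) - Δ_3) = 3.
Solving: σ_0 = -1943/244, σ_1 = 1211/122, σ_2 = -1835/244, σ_3 = 250/61, σ_4 = -67/122.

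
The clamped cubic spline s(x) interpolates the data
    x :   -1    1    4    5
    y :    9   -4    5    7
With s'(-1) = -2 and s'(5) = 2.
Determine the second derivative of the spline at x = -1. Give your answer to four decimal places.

With σ_i denoting the second derivative at x_i, h_i = 2, 3, 1, and Δ_i = (y_(i+1) − y_i)/h_i = -13/2, 3, 2:
  2·σ_0 + 10·σ_1 + 3·σ_2 = 6(Δ_1 - Δ_0) = 57
  3·σ_1 + 8·σ_2 + 1·σ_3 = 6(Δ_2 - Δ_1) = -6
Clamped end conditions give two more equations: 2h_0·σ_0 + h_0·σ_1 = 6(Δ_0 - s'(-1)) = -27 and h_2·σ_2 + 2h_2·σ_3 = 6(s'(5) - Δ_2) = 0.
Forward elimination and back-substitution give σ_0 = -297/26, σ_1 = 243/26, σ_2 = -59/13, σ_3 = 59/26.

-11.4231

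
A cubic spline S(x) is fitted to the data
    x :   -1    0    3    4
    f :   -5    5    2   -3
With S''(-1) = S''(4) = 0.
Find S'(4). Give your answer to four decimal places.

Put σ_i = S'' at the i-th knot. Here h = (1, 3, 1) and Δ = (10, -1, -5), so the interior equations h_(i-1)·σ_(i-1) + 2(h_(i-1)+h_i)·σ_i + h_i·σ_(i+1) = 6(Δ_i − Δ_(i-1)) read
  1·σ_0 + 8·σ_1 + 3·σ_2 = 6(Δ_1 - Δ_0) = -66
  3·σ_1 + 8·σ_2 + 1·σ_3 = 6(Δ_2 - Δ_1) = -24
Natural end conditions: σ_0 = σ_3 = 0.
Solving: σ_0 = 0, σ_1 = -456/55, σ_2 = 6/55, σ_3 = 0.
On [3, 4], S'(x) = b_2 + 2c_2·(x - 3) + 3d_2·(x - 3)² with b_2 = Δ_2 - h_2(2σ_2 + σ_3)/6 = -277/55, c_2 = σ_2/2 = 3/55, d_2 = (σ_3 - σ_2)/(6h_2) = -1/55. So S'(4) = -274/55.

-4.9818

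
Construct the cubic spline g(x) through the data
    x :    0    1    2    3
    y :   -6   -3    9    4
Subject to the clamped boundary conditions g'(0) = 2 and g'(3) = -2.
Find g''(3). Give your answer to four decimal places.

Write σ_i for g''(x_i). With h_i = 1, 1, 1 and divided differences Δ_i = 3, 12, -5, the continuity of g' gives the tridiagonal system
  1·σ_0 + 4·σ_1 + 1·σ_2 = 6(Δ_1 - Δ_0) = 54
  1·σ_1 + 4·σ_2 + 1·σ_3 = 6(Δ_2 - Δ_1) = -102
Clamped end conditions give two more equations: 2h_0·σ_0 + h_0·σ_1 = 6(Δ_0 - g'(0)) = 6 and h_2·σ_2 + 2h_2·σ_3 = 6(g'(3) - Δ_2) = 18.
Solving: σ_0 = -148/15, σ_1 = 386/15, σ_2 = -586/15, σ_3 = 428/15.

28.5333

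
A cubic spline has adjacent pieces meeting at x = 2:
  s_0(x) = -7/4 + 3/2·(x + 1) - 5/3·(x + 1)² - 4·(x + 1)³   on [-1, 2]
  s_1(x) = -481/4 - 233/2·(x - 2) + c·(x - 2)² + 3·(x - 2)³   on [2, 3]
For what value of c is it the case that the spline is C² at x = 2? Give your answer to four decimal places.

-37.6667

s_0''(x) = -10/3 - 24·(x + 1), so s_0''(2) = -226/3. On the right, s_1''(2) = 2c, so c = -113/3.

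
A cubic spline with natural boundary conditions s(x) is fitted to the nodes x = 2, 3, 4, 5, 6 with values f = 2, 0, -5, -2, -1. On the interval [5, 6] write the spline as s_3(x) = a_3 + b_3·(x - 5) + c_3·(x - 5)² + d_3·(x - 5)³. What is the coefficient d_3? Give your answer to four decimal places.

Write M_i for s''(x_i). With h_i = 1, 1, 1, 1 and divided differences Δ_i = -2, -5, 3, 1, the continuity of s' gives the tridiagonal system
  1·M_0 + 4·M_1 + 1·M_2 = 6(Δ_1 - Δ_0) = -18
  1·M_1 + 4·M_2 + 1·M_3 = 6(Δ_2 - Δ_1) = 48
  1·M_2 + 4·M_3 + 1·M_4 = 6(Δ_3 - Δ_2) = -12
Natural end conditions: M_0 = M_4 = 0.
Solving the tridiagonal system: M_0 = 0, M_1 = -237/28, M_2 = 111/7, M_3 = -195/28, M_4 = 0.
On [5, 6], with s_3(x) = a_3 + b_3·(x - 5) + c_3·(x - 5)² + d_3·(x - 5)³: c_3 = M_3/2 = -195/56, d_3 = (M_4 - M_3)/(6h_3) = 65/56, b_3 = Δ_3 - h_3(2M_3 + M_4)/6 = 93/28.

1.1607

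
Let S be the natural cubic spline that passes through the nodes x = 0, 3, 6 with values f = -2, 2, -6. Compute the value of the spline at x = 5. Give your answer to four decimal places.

-2.4444

Let σ_i = S''(x_i). Step sizes h_i = 3, 3; slopes of the chords Δ_i = (y_(i+1) - y_i)/h_i = 4/3, -8/3.
  3·σ_0 + 12·σ_1 + 3·σ_2 = 6(Δ_1 - Δ_0) = -24
Natural end conditions: σ_0 = σ_2 = 0.
Forward elimination and back-substitution give σ_0 = 0, σ_1 = -2, σ_2 = 0.
On [3, 6], S(x) = 2 - 2/3·(x - 3) - 1·(x - 3)² + 1/9·(x - 3)³.
With (x - 3) = 2: S(5) = -22/9.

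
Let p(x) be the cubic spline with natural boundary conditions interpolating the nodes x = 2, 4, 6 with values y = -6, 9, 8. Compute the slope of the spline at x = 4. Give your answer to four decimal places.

3.5000

Let M_i = p''(x_i). Step sizes h_i = 2, 2; slopes of the chords Δ_i = (y_(i+1) - y_i)/h_i = 15/2, -1/2.
  2·M_0 + 8·M_1 + 2·M_2 = 6(Δ_1 - Δ_0) = -48
Natural end conditions: M_0 = M_2 = 0.
Solving: M_0 = 0, M_1 = -6, M_2 = 0.
On [4, 6], p'(x) = b_1 + 2c_1·(x - 4) + 3d_1·(x - 4)² with b_1 = Δ_1 - h_1(2M_1 + M_2)/6 = 7/2, c_1 = M_1/2 = -3, d_1 = (M_2 - M_1)/(6h_1) = 1/2. So p'(4) = 7/2.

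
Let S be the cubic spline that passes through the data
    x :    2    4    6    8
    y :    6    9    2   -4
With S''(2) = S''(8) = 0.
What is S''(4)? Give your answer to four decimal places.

-4.1000

Write M_i for S''(x_i). With h_i = 2, 2, 2 and divided differences Δ_i = 3/2, -7/2, -3, the continuity of S' gives the tridiagonal system
  2·M_0 + 8·M_1 + 2·M_2 = 6(Δ_1 - Δ_0) = -30
  2·M_1 + 8·M_2 + 2·M_3 = 6(Δ_2 - Δ_1) = 3
Natural end conditions: M_0 = M_3 = 0.
Hence M_0 = 0, M_1 = -41/10, M_2 = 7/5, M_3 = 0.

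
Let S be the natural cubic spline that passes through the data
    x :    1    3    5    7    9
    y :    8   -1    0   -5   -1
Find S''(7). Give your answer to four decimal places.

With M_i denoting the second derivative at x_i, h_i = 2, 2, 2, 2, and Δ_i = (y_(i+1) − y_i)/h_i = -9/2, 1/2, -5/2, 2:
  2·M_0 + 8·M_1 + 2·M_2 = 6(Δ_1 - Δ_0) = 30
  2·M_1 + 8·M_2 + 2·M_3 = 6(Δ_2 - Δ_1) = -18
  2·M_2 + 8·M_3 + 2·M_4 = 6(Δ_3 - Δ_2) = 27
Natural end conditions: M_0 = M_4 = 0.
Solving the tridiagonal system: M_0 = 0, M_1 = 549/112, M_2 = -129/28, M_3 = 507/112, M_4 = 0.

4.5268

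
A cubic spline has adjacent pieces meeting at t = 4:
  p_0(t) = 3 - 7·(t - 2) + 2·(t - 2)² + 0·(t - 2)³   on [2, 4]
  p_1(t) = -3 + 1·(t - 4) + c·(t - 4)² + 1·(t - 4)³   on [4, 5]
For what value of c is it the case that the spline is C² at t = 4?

2

p_0''(t) = 4 + 0·(t - 2), so p_0''(4) = 4. On the right, p_1''(4) = 2c, so c = 2.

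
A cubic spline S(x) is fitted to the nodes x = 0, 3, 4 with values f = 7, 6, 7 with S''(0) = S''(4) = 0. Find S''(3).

1

Write M_i for S''(x_i). With h_i = 3, 1 and divided differences Δ_i = -1/3, 1, the continuity of S' gives the tridiagonal system
  3·M_0 + 8·M_1 + 1·M_2 = 6(Δ_1 - Δ_0) = 8
Natural end conditions: M_0 = M_2 = 0.
Solving: M_0 = 0, M_1 = 1, M_2 = 0.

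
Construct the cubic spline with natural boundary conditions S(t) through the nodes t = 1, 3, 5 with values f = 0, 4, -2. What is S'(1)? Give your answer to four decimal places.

Put σ_i = S'' at the i-th knot. Here h = (2, 2) and Δ = (2, -3), so the interior equations h_(i-1)·σ_(i-1) + 2(h_(i-1)+h_i)·σ_i + h_i·σ_(i+1) = 6(Δ_i − Δ_(i-1)) read
  2·σ_0 + 8·σ_1 + 2·σ_2 = 6(Δ_1 - Δ_0) = -30
Natural end conditions: σ_0 = σ_2 = 0.
Forward elimination and back-substitution give σ_0 = 0, σ_1 = -15/4, σ_2 = 0.
On [1, 3], S'(t) = b_0 + 2c_0·(t - 1) + 3d_0·(t - 1)² with b_0 = Δ_0 - h_0(2σ_0 + σ_1)/6 = 13/4, c_0 = σ_0/2 = 0, d_0 = (σ_1 - σ_0)/(6h_0) = -5/16. So S'(1) = 13/4.

3.2500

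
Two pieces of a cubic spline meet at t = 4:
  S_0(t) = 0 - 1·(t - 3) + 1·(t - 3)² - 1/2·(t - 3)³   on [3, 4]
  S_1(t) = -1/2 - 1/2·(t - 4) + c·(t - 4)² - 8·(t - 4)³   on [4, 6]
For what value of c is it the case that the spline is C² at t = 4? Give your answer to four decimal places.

S_0''(t) = 2 - 3·(t - 3), so S_0''(4) = -1. On the right, S_1''(4) = 2c, so c = -1/2.

-0.5000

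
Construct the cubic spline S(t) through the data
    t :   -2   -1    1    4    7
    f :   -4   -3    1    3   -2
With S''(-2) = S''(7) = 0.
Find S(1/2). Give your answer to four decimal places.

Put M_i = S'' at the i-th knot. Here h = (1, 2, 3, 3) and Δ = (1, 2, 2/3, -5/3), so the interior equations h_(i-1)·M_(i-1) + 2(h_(i-1)+h_i)·M_i + h_i·M_(i+1) = 6(Δ_i − Δ_(i-1)) read
  1·M_0 + 6·M_1 + 2·M_2 = 6(Δ_1 - Δ_0) = 6
  2·M_1 + 10·M_2 + 3·M_3 = 6(Δ_2 - Δ_1) = -8
  3·M_2 + 12·M_3 + 3·M_4 = 6(Δ_3 - Δ_2) = -14
Natural end conditions: M_0 = M_4 = 0.
Solving the tridiagonal system: M_0 = 0, M_1 = 129/103, M_2 = -78/103, M_3 = -302/309, M_4 = 0.
On [-1, 1], S(t) = -3 + 146/103·(t + 1) + 129/206·(t + 1)² - 69/412·(t + 1)³.
With (t + 1) = 3/2: S(1/2) = -99/3296.

-0.0300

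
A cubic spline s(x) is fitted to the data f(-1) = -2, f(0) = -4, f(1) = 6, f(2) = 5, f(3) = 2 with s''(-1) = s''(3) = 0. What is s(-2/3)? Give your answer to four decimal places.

-3.8413

Let σ_i = s''(x_i). Step sizes h_i = 1, 1, 1, 1; slopes of the chords Δ_i = (y_(i+1) - y_i)/h_i = -2, 10, -1, -3.
  1·σ_0 + 4·σ_1 + 1·σ_2 = 6(Δ_1 - Δ_0) = 72
  1·σ_1 + 4·σ_2 + 1·σ_3 = 6(Δ_2 - Δ_1) = -66
  1·σ_2 + 4·σ_3 + 1·σ_4 = 6(Δ_3 - Δ_2) = -12
Natural end conditions: σ_0 = σ_4 = 0.
Solving the tridiagonal system: σ_0 = 0, σ_1 = 333/14, σ_2 = -162/7, σ_3 = 39/14, σ_4 = 0.
On [-1, 0], s(x) = -2 - 167/28·(x + 1) + 0·(x + 1)² + 111/28·(x + 1)³.
With (x + 1) = 1/3: s(-2/3) = -242/63.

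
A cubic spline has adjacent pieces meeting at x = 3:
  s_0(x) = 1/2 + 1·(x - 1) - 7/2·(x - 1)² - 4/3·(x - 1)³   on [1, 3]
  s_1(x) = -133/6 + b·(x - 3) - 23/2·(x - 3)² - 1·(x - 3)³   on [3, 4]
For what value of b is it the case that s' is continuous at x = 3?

s_0'(x) = 1 - 7·(x - 1) - 4·(x - 1)², so s_0'(3) = -29. On the right, s_1'(3) = b, so b = -29.

-29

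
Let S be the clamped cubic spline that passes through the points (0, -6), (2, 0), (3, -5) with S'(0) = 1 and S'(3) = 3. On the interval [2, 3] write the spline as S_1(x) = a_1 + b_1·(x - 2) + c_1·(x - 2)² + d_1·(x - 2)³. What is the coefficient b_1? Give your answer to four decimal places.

Let M_i = S''(x_i). Step sizes h_i = 2, 1; slopes of the chords Δ_i = (y_(i+1) - y_i)/h_i = 3, -5.
  2·M_0 + 6·M_1 + 1·M_2 = 6(Δ_1 - Δ_0) = -48
Clamped end conditions give two more equations: 2h_0·M_0 + h_0·M_1 = 6(Δ_0 - S'(0)) = 12 and h_1·M_1 + 2h_1·M_2 = 6(S'(3) - Δ_1) = 48.
Solving: M_0 = 35/3, M_1 = -52/3, M_2 = 98/3.
On [2, 3], with S_1(x) = a_1 + b_1·(x - 2) + c_1·(x - 2)² + d_1·(x - 2)³: c_1 = M_1/2 = -26/3, d_1 = (M_2 - M_1)/(6h_1) = 25/3, b_1 = Δ_1 - h_1(2M_1 + M_2)/6 = -14/3.

-4.6667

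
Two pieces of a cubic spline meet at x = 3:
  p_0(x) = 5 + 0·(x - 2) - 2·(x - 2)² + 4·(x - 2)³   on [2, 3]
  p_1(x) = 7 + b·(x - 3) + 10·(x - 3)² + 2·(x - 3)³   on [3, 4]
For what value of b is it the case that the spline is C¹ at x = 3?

8

p_0'(x) = 0 - 4·(x - 2) + 12·(x - 2)², so p_0'(3) = 8. On the right, p_1'(3) = b, so b = 8.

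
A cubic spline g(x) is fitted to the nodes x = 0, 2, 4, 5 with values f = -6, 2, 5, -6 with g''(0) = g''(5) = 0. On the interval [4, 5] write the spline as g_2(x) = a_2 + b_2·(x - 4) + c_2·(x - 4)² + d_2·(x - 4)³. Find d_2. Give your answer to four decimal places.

2.1591

Write M_i for g''(x_i). With h_i = 2, 2, 1 and divided differences Δ_i = 4, 3/2, -11, the continuity of g' gives the tridiagonal system
  2·M_0 + 8·M_1 + 2·M_2 = 6(Δ_1 - Δ_0) = -15
  2·M_1 + 6·M_2 + 1·M_3 = 6(Δ_2 - Δ_1) = -75
Natural end conditions: M_0 = M_3 = 0.
Solving: M_0 = 0, M_1 = 15/11, M_2 = -285/22, M_3 = 0.
On [4, 5], with g_2(x) = a_2 + b_2·(x - 4) + c_2·(x - 4)² + d_2·(x - 4)³: c_2 = M_2/2 = -285/44, d_2 = (M_3 - M_2)/(6h_2) = 95/44, b_2 = Δ_2 - h_2(2M_2 + M_3)/6 = -147/22.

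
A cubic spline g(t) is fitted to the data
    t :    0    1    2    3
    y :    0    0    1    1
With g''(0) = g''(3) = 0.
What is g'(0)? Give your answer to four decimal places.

With m_i denoting the second derivative at x_i, h_i = 1, 1, 1, and Δ_i = (y_(i+1) − y_i)/h_i = 0, 1, 0:
  1·m_0 + 4·m_1 + 1·m_2 = 6(Δ_1 - Δ_0) = 6
  1·m_1 + 4·m_2 + 1·m_3 = 6(Δ_2 - Δ_1) = -6
Natural end conditions: m_0 = m_3 = 0.
Solving: m_0 = 0, m_1 = 2, m_2 = -2, m_3 = 0.
On [0, 1], g'(t) = b_0 + 2c_0·t + 3d_0·t² with b_0 = Δ_0 - h_0(2m_0 + m_1)/6 = -1/3, c_0 = m_0/2 = 0, d_0 = (m_1 - m_0)/(6h_0) = 1/3. So g'(0) = -1/3.

-0.3333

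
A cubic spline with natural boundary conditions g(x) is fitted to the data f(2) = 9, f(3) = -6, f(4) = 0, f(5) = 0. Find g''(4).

-18

Let M_i = g''(x_i). Step sizes h_i = 1, 1, 1; slopes of the chords Δ_i = (y_(i+1) - y_i)/h_i = -15, 6, 0.
  1·M_0 + 4·M_1 + 1·M_2 = 6(Δ_1 - Δ_0) = 126
  1·M_1 + 4·M_2 + 1·M_3 = 6(Δ_2 - Δ_1) = -36
Natural end conditions: M_0 = M_3 = 0.
Solving the tridiagonal system: M_0 = 0, M_1 = 36, M_2 = -18, M_3 = 0.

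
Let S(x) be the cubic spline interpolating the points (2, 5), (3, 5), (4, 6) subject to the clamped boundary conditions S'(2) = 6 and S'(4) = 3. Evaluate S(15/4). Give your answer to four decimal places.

5.3516

With m_i denoting the second derivative at x_i, h_i = 1, 1, and Δ_i = (y_(i+1) − y_i)/h_i = 0, 1:
  1·m_0 + 4·m_1 + 1·m_2 = 6(Δ_1 - Δ_0) = 6
Clamped end conditions give two more equations: 2h_0·m_0 + h_0·m_1 = 6(Δ_0 - S'(2)) = -36 and h_1·m_1 + 2h_1·m_2 = 6(S'(4) - Δ_1) = 12.
Solving: m_0 = -21, m_1 = 6, m_2 = 3.
On [3, 4], S(x) = 5 - 3/2·(x - 3) + 3·(x - 3)² - 1/2·(x - 3)³.
With (x - 3) = 3/4: S(15/4) = 685/128.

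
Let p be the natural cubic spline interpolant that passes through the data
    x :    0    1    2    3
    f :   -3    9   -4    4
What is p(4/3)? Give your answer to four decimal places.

Put σ_i = p'' at the i-th knot. Here h = (1, 1, 1) and Δ = (12, -13, 8), so the interior equations h_(i-1)·σ_(i-1) + 2(h_(i-1)+h_i)·σ_i + h_i·σ_(i+1) = 6(Δ_i − Δ_(i-1)) read
  1·σ_0 + 4·σ_1 + 1·σ_2 = 6(Δ_1 - Δ_0) = -150
  1·σ_1 + 4·σ_2 + 1·σ_3 = 6(Δ_2 - Δ_1) = 126
Natural end conditions: σ_0 = σ_3 = 0.
Forward elimination and back-substitution give σ_0 = 0, σ_1 = -242/5, σ_2 = 218/5, σ_3 = 0.
On [1, 2], p(x) = 9 - 62/15·(x - 1) - 121/5·(x - 1)² + 46/3·(x - 1)³.
With (x - 1) = 1/3: p(4/3) = 2228/405.

5.5012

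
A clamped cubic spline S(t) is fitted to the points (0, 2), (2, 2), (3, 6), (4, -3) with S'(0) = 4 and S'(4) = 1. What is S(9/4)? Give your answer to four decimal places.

3.5881

Write M_i for S''(x_i). With h_i = 2, 1, 1 and divided differences Δ_i = 0, 4, -9, the continuity of S' gives the tridiagonal system
  2·M_0 + 6·M_1 + 1·M_2 = 6(Δ_1 - Δ_0) = 24
  1·M_1 + 4·M_2 + 1·M_3 = 6(Δ_2 - Δ_1) = -78
Clamped end conditions give two more equations: 2h_0·M_0 + h_0·M_1 = 6(Δ_0 - S'(0)) = -24 and h_2·M_2 + 2h_2·M_3 = 6(S'(4) - Δ_2) = 60.
Hence M_0 = -144/11, M_1 = 156/11, M_2 = -384/11, M_3 = 522/11.
On [2, 3], S(t) = 2 + 56/11·(t - 2) + 78/11·(t - 2)² - 90/11·(t - 2)³.
With (t - 2) = 1/4: S(9/4) = 1263/352.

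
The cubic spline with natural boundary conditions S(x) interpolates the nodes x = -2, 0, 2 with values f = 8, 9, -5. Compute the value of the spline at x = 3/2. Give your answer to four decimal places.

Let M_i = S''(x_i). Step sizes h_i = 2, 2; slopes of the chords Δ_i = (y_(i+1) - y_i)/h_i = 1/2, -7.
  2·M_0 + 8·M_1 + 2·M_2 = 6(Δ_1 - Δ_0) = -45
Natural end conditions: M_0 = M_2 = 0.
Hence M_0 = 0, M_1 = -45/8, M_2 = 0.
On [0, 2], S(x) = 9 - 13/4·x - 45/16·x² + 15/32·x³.
With x = 3/2: S(3/2) = -159/256.

-0.6211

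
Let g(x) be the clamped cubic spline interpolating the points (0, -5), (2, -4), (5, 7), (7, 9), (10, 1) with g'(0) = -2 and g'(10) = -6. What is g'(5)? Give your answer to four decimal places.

With M_i denoting the second derivative at x_i, h_i = 2, 3, 2, 3, and Δ_i = (y_(i+1) − y_i)/h_i = 1/2, 11/3, 1, -8/3:
  2·M_0 + 10·M_1 + 3·M_2 = 6(Δ_1 - Δ_0) = 19
  3·M_1 + 10·M_2 + 2·M_3 = 6(Δ_2 - Δ_1) = -16
  2·M_2 + 10·M_3 + 3·M_4 = 6(Δ_3 - Δ_2) = -22
Clamped end conditions give two more equations: 2h_0·M_0 + h_0·M_1 = 6(Δ_0 - g'(0)) = 15 and h_3·M_3 + 2h_3·M_4 = 6(g'(10) - Δ_3) = -20.
Forward elimination and back-substitution give M_0 = 967/348, M_1 = 169/87, M_2 = -347/174, M_3 = -82/87, M_4 = -83/29.
On [5, 7], g'(x) = b_2 + 2c_2·(x - 5) + 3d_2·(x - 5)² with b_2 = Δ_2 - h_2(2M_2 + M_3)/6 = 230/87, c_2 = M_2/2 = -347/348, d_2 = (M_3 - M_2)/(6h_2) = 61/696. So g'(5) = 230/87.

2.6437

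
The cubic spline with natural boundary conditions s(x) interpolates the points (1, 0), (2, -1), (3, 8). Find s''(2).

Write m_i for s''(x_i). With h_i = 1, 1 and divided differences Δ_i = -1, 9, the continuity of s' gives the tridiagonal system
  1·m_0 + 4·m_1 + 1·m_2 = 6(Δ_1 - Δ_0) = 60
Natural end conditions: m_0 = m_2 = 0.
Solving the tridiagonal system: m_0 = 0, m_1 = 15, m_2 = 0.

15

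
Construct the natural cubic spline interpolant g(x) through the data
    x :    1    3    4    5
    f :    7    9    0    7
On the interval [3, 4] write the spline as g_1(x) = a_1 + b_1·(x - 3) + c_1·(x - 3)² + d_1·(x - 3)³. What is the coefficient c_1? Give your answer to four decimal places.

Let M_i = g''(x_i). Step sizes h_i = 2, 1, 1; slopes of the chords Δ_i = (y_(i+1) - y_i)/h_i = 1, -9, 7.
  2·M_0 + 6·M_1 + 1·M_2 = 6(Δ_1 - Δ_0) = -60
  1·M_1 + 4·M_2 + 1·M_3 = 6(Δ_2 - Δ_1) = 96
Natural end conditions: M_0 = M_3 = 0.
Solving: M_0 = 0, M_1 = -336/23, M_2 = 636/23, M_3 = 0.
On [3, 4], with g_1(x) = a_1 + b_1·(x - 3) + c_1·(x - 3)² + d_1·(x - 3)³: c_1 = M_1/2 = -168/23, d_1 = (M_2 - M_1)/(6h_1) = 162/23, b_1 = Δ_1 - h_1(2M_1 + M_2)/6 = -201/23.

-7.3043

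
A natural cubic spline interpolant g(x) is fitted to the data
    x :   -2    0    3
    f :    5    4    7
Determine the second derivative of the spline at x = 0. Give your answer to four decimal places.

0.9000

With M_i denoting the second derivative at x_i, h_i = 2, 3, and Δ_i = (y_(i+1) − y_i)/h_i = -1/2, 1:
  2·M_0 + 10·M_1 + 3·M_2 = 6(Δ_1 - Δ_0) = 9
Natural end conditions: M_0 = M_2 = 0.
Hence M_0 = 0, M_1 = 9/10, M_2 = 0.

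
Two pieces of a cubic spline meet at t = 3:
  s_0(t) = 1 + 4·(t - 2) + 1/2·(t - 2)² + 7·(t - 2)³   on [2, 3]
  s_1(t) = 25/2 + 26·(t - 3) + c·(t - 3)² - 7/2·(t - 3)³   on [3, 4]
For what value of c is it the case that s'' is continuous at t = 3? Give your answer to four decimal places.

s_0''(t) = 1 + 42·(t - 2), so s_0''(3) = 43. On the right, s_1''(3) = 2c, so c = 43/2.

21.5000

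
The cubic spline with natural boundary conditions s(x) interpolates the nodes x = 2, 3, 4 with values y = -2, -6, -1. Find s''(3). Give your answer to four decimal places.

13.5000

With m_i denoting the second derivative at x_i, h_i = 1, 1, and Δ_i = (y_(i+1) − y_i)/h_i = -4, 5:
  1·m_0 + 4·m_1 + 1·m_2 = 6(Δ_1 - Δ_0) = 54
Natural end conditions: m_0 = m_2 = 0.
Solving the tridiagonal system: m_0 = 0, m_1 = 27/2, m_2 = 0.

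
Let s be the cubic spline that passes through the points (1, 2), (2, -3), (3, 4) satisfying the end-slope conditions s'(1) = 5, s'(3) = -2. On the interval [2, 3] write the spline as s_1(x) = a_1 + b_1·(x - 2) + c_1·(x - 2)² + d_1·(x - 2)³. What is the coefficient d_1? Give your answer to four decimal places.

-15.2500

With σ_i denoting the second derivative at x_i, h_i = 1, 1, and Δ_i = (y_(i+1) − y_i)/h_i = -5, 7:
  1·σ_0 + 4·σ_1 + 1·σ_2 = 6(Δ_1 - Δ_0) = 72
Clamped end conditions give two more equations: 2h_0·σ_0 + h_0·σ_1 = 6(Δ_0 - s'(1)) = -60 and h_1·σ_1 + 2h_1·σ_2 = 6(s'(3) - Δ_1) = -54.
Solving: σ_0 = -103/2, σ_1 = 43, σ_2 = -97/2.
On [2, 3], with s_1(x) = a_1 + b_1·(x - 2) + c_1·(x - 2)² + d_1·(x - 2)³: c_1 = σ_1/2 = 43/2, d_1 = (σ_2 - σ_1)/(6h_1) = -61/4, b_1 = Δ_1 - h_1(2σ_1 + σ_2)/6 = 3/4.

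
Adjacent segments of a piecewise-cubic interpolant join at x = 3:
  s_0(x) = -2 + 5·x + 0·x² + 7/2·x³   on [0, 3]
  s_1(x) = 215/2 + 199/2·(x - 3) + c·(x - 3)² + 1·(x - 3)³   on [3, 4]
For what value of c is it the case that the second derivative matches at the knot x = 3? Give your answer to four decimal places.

s_0''(x) = 0 + 21·x, so s_0''(3) = 63. On the right, s_1''(3) = 2c, so c = 63/2.

31.5000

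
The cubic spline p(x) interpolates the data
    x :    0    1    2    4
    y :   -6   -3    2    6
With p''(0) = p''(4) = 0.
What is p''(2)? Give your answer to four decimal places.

-3.6522

Write σ_i for p''(x_i). With h_i = 1, 1, 2 and divided differences Δ_i = 3, 5, 2, the continuity of p' gives the tridiagonal system
  1·σ_0 + 4·σ_1 + 1·σ_2 = 6(Δ_1 - Δ_0) = 12
  1·σ_1 + 6·σ_2 + 2·σ_3 = 6(Δ_2 - Δ_1) = -18
Natural end conditions: σ_0 = σ_3 = 0.
Solving the tridiagonal system: σ_0 = 0, σ_1 = 90/23, σ_2 = -84/23, σ_3 = 0.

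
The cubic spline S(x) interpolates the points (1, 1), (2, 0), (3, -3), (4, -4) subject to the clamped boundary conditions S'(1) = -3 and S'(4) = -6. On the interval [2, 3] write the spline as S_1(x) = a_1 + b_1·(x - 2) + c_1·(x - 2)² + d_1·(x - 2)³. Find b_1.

With σ_i denoting the second derivative at x_i, h_i = 1, 1, 1, and Δ_i = (y_(i+1) − y_i)/h_i = -1, -3, -1:
  1·σ_0 + 4·σ_1 + 1·σ_2 = 6(Δ_1 - Δ_0) = -12
  1·σ_1 + 4·σ_2 + 1·σ_3 = 6(Δ_2 - Δ_1) = 12
Clamped end conditions give two more equations: 2h_0·σ_0 + h_0·σ_1 = 6(Δ_0 - S'(1)) = 12 and h_2·σ_2 + 2h_2·σ_3 = 6(S'(4) - Δ_2) = -30.
Solving the tridiagonal system: σ_0 = 10, σ_1 = -8, σ_2 = 10, σ_3 = -20.
On [2, 3], with S_1(x) = a_1 + b_1·(x - 2) + c_1·(x - 2)² + d_1·(x - 2)³: c_1 = σ_1/2 = -4, d_1 = (σ_2 - σ_1)/(6h_1) = 3, b_1 = Δ_1 - h_1(2σ_1 + σ_2)/6 = -2.

-2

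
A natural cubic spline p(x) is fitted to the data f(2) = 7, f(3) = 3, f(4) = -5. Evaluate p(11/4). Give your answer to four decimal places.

4.3281

Let M_i = p''(x_i). Step sizes h_i = 1, 1; slopes of the chords Δ_i = (y_(i+1) - y_i)/h_i = -4, -8.
  1·M_0 + 4·M_1 + 1·M_2 = 6(Δ_1 - Δ_0) = -24
Natural end conditions: M_0 = M_2 = 0.
Hence M_0 = 0, M_1 = -6, M_2 = 0.
On [2, 3], p(x) = 7 - 3·(x - 2) + 0·(x - 2)² - 1·(x - 2)³.
With (x - 2) = 3/4: p(11/4) = 277/64.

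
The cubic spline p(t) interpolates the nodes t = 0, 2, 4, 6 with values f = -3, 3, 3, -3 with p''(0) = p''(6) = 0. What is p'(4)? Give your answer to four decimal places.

-1.8000

Let M_i = p''(x_i). Step sizes h_i = 2, 2, 2; slopes of the chords Δ_i = (y_(i+1) - y_i)/h_i = 3, 0, -3.
  2·M_0 + 8·M_1 + 2·M_2 = 6(Δ_1 - Δ_0) = -18
  2·M_1 + 8·M_2 + 2·M_3 = 6(Δ_2 - Δ_1) = -18
Natural end conditions: M_0 = M_3 = 0.
Solving the tridiagonal system: M_0 = 0, M_1 = -9/5, M_2 = -9/5, M_3 = 0.
On [4, 6], p'(t) = b_2 + 2c_2·(t - 4) + 3d_2·(t - 4)² with b_2 = Δ_2 - h_2(2M_2 + M_3)/6 = -9/5, c_2 = M_2/2 = -9/10, d_2 = (M_3 - M_2)/(6h_2) = 3/20. So p'(4) = -9/5.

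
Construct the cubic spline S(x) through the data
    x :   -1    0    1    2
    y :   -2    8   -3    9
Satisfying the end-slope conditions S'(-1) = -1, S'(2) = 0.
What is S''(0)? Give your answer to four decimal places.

-64.9333

With M_i denoting the second derivative at x_i, h_i = 1, 1, 1, and Δ_i = (y_(i+1) − y_i)/h_i = 10, -11, 12:
  1·M_0 + 4·M_1 + 1·M_2 = 6(Δ_1 - Δ_0) = -126
  1·M_1 + 4·M_2 + 1·M_3 = 6(Δ_2 - Δ_1) = 138
Clamped end conditions give two more equations: 2h_0·M_0 + h_0·M_1 = 6(Δ_0 - S'(-1)) = 66 and h_2·M_2 + 2h_2·M_3 = 6(S'(2) - Δ_2) = -72.
Solving the tridiagonal system: M_0 = 982/15, M_1 = -974/15, M_2 = 1024/15, M_3 = -1052/15.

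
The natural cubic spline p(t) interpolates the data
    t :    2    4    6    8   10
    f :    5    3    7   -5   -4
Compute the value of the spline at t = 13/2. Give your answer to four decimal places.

Let M_i = p''(x_i). Step sizes h_i = 2, 2, 2, 2; slopes of the chords Δ_i = (y_(i+1) - y_i)/h_i = -1, 2, -6, 1/2.
  2·M_0 + 8·M_1 + 2·M_2 = 6(Δ_1 - Δ_0) = 18
  2·M_1 + 8·M_2 + 2·M_3 = 6(Δ_2 - Δ_1) = -48
  2·M_2 + 8·M_3 + 2·M_4 = 6(Δ_3 - Δ_2) = 39
Natural end conditions: M_0 = M_4 = 0.
Hence M_0 = 0, M_1 = 501/112, M_2 = -249/28, M_3 = 795/112, M_4 = 0.
On [6, 8], p(t) = 7 - 39/16·(t - 6) - 249/56·(t - 6)² + 597/448·(t - 6)³.
With (t - 6) = 1/2: p(13/2) = 17333/3584.

4.8362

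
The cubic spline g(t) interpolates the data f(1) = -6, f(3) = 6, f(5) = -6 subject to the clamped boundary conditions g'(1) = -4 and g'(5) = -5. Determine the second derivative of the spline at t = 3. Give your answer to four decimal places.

Write σ_i for g''(x_i). With h_i = 2, 2 and divided differences Δ_i = 6, -6, the continuity of g' gives the tridiagonal system
  2·σ_0 + 8·σ_1 + 2·σ_2 = 6(Δ_1 - Δ_0) = -72
Clamped end conditions give two more equations: 2h_0·σ_0 + h_0·σ_1 = 6(Δ_0 - g'(1)) = 60 and h_1·σ_1 + 2h_1·σ_2 = 6(g'(5) - Δ_1) = 6.
Forward elimination and back-substitution give σ_0 = 95/4, σ_1 = -35/2, σ_2 = 41/4.

-17.5000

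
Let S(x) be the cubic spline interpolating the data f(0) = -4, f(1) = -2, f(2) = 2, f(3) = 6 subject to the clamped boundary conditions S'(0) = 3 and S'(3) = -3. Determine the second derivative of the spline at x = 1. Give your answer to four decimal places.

Let m_i = S''(x_i). Step sizes h_i = 1, 1, 1; slopes of the chords Δ_i = (y_(i+1) - y_i)/h_i = 2, 4, 4.
  1·m_0 + 4·m_1 + 1·m_2 = 6(Δ_1 - Δ_0) = 12
  1·m_1 + 4·m_2 + 1·m_3 = 6(Δ_2 - Δ_1) = 0
Clamped end conditions give two more equations: 2h_0·m_0 + h_0·m_1 = 6(Δ_0 - S'(0)) = -6 and h_2·m_2 + 2h_2·m_3 = 6(S'(3) - Δ_2) = -42.
Solving: m_0 = -22/5, m_1 = 14/5, m_2 = 26/5, m_3 = -118/5.

2.8000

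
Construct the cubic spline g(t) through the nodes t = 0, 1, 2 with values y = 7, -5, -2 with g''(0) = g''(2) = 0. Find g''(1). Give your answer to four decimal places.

22.5000

Write M_i for g''(x_i). With h_i = 1, 1 and divided differences Δ_i = -12, 3, the continuity of g' gives the tridiagonal system
  1·M_0 + 4·M_1 + 1·M_2 = 6(Δ_1 - Δ_0) = 90
Natural end conditions: M_0 = M_2 = 0.
Forward elimination and back-substitution give M_0 = 0, M_1 = 45/2, M_2 = 0.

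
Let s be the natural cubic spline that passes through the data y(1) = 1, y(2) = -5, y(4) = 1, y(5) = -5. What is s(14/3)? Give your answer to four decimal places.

With m_i denoting the second derivative at x_i, h_i = 1, 2, 1, and Δ_i = (y_(i+1) − y_i)/h_i = -6, 3, -6:
  1·m_0 + 6·m_1 + 2·m_2 = 6(Δ_1 - Δ_0) = 54
  2·m_1 + 6·m_2 + 1·m_3 = 6(Δ_2 - Δ_1) = -54
Natural end conditions: m_0 = m_3 = 0.
Forward elimination and back-substitution give m_0 = 0, m_1 = 27/2, m_2 = -27/2, m_3 = 0.
On [4, 5], s(t) = 1 - 3/2·(t - 4) - 27/4·(t - 4)² + 9/4·(t - 4)³.
With (t - 4) = 2/3: s(14/3) = -7/3.

-2.3333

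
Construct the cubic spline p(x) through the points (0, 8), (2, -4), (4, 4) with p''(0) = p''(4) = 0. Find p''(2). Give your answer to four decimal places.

7.5000

Write m_i for p''(x_i). With h_i = 2, 2 and divided differences Δ_i = -6, 4, the continuity of p' gives the tridiagonal system
  2·m_0 + 8·m_1 + 2·m_2 = 6(Δ_1 - Δ_0) = 60
Natural end conditions: m_0 = m_2 = 0.
Forward elimination and back-substitution give m_0 = 0, m_1 = 15/2, m_2 = 0.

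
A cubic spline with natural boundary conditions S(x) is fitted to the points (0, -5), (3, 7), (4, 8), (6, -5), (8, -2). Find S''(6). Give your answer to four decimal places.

8.5465

Let σ_i = S''(x_i). Step sizes h_i = 3, 1, 2, 2; slopes of the chords Δ_i = (y_(i+1) - y_i)/h_i = 4, 1, -13/2, 3/2.
  3·σ_0 + 8·σ_1 + 1·σ_2 = 6(Δ_1 - Δ_0) = -18
  1·σ_1 + 6·σ_2 + 2·σ_3 = 6(Δ_2 - Δ_1) = -45
  2·σ_2 + 8·σ_3 + 2·σ_4 = 6(Δ_3 - Δ_2) = 48
Natural end conditions: σ_0 = σ_4 = 0.
Forward elimination and back-substitution give σ_0 = 0, σ_1 = -42/43, σ_2 = -438/43, σ_3 = 735/86, σ_4 = 0.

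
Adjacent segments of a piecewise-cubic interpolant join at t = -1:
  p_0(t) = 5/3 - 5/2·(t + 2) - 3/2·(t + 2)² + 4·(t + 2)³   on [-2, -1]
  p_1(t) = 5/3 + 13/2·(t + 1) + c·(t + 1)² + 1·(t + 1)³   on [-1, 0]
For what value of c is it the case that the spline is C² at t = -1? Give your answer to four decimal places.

p_0''(t) = -3 + 24·(t + 2), so p_0''(-1) = 21. On the right, p_1''(-1) = 2c, so c = 21/2.

10.5000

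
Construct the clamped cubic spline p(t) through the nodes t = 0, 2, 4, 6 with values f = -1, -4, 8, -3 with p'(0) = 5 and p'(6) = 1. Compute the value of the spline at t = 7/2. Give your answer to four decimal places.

Put m_i = p'' at the i-th knot. Here h = (2, 2, 2) and Δ = (-3/2, 6, -11/2), so the interior equations h_(i-1)·m_(i-1) + 2(h_(i-1)+h_i)·m_i + h_i·m_(i+1) = 6(Δ_i − Δ_(i-1)) read
  2·m_0 + 8·m_1 + 2·m_2 = 6(Δ_1 - Δ_0) = 45
  2·m_1 + 8·m_2 + 2·m_3 = 6(Δ_2 - Δ_1) = -69
Clamped end conditions give two more equations: 2h_0·m_0 + h_0·m_1 = 6(Δ_0 - p'(0)) = -39 and h_2·m_2 + 2h_2·m_3 = 6(p'(6) - Δ_2) = 39.
Solving: m_0 = -251/15, m_1 = 419/30, m_2 = -499/30, m_3 = 271/15.
On [2, 4], p(t) = -4 + 67/30·(t - 2) + 419/60·(t - 2)² - 51/20·(t - 2)³.
With (t - 2) = 3/2: p(7/2) = 1033/160.

6.4563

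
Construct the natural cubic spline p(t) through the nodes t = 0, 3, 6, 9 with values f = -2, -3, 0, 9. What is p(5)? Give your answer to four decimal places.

-1.6914

Put σ_i = p'' at the i-th knot. Here h = (3, 3, 3) and Δ = (-1/3, 1, 3), so the interior equations h_(i-1)·σ_(i-1) + 2(h_(i-1)+h_i)·σ_i + h_i·σ_(i+1) = 6(Δ_i − Δ_(i-1)) read
  3·σ_0 + 12·σ_1 + 3·σ_2 = 6(Δ_1 - Δ_0) = 8
  3·σ_1 + 12·σ_2 + 3·σ_3 = 6(Δ_2 - Δ_1) = 12
Natural end conditions: σ_0 = σ_3 = 0.
Forward elimination and back-substitution give σ_0 = 0, σ_1 = 4/9, σ_2 = 8/9, σ_3 = 0.
On [3, 6], p(t) = -3 + 1/9·(t - 3) + 2/9·(t - 3)² + 2/81·(t - 3)³.
With (t - 3) = 2: p(5) = -137/81.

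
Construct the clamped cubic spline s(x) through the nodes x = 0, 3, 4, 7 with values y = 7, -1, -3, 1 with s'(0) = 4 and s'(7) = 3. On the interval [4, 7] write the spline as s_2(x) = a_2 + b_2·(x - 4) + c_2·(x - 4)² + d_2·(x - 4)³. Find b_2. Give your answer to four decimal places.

With m_i denoting the second derivative at x_i, h_i = 3, 1, 3, and Δ_i = (y_(i+1) − y_i)/h_i = -8/3, -2, 4/3:
  3·m_0 + 8·m_1 + 1·m_2 = 6(Δ_1 - Δ_0) = 4
  1·m_1 + 8·m_2 + 3·m_3 = 6(Δ_2 - Δ_1) = 20
Clamped end conditions give two more equations: 2h_0·m_0 + h_0·m_1 = 6(Δ_0 - s'(0)) = -40 and h_2·m_2 + 2h_2·m_3 = 6(s'(7) - Δ_2) = 10.
Solving: m_0 = -1382/165, m_1 = 188/55, m_2 = 98/55, m_3 = 128/165.
On [4, 7], with s_2(x) = a_2 + b_2·(x - 4) + c_2·(x - 4)² + d_2·(x - 4)³: c_2 = m_2/2 = 49/55, d_2 = (m_3 - m_2)/(6h_2) = -83/1485, b_2 = Δ_2 - h_2(2m_2 + m_3)/6 = -46/55.

-0.8364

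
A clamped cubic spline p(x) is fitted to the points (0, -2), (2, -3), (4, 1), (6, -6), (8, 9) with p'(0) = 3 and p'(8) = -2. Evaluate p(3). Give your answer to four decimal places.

-0.1585

Let m_i = p''(x_i). Step sizes h_i = 2, 2, 2, 2; slopes of the chords Δ_i = (y_(i+1) - y_i)/h_i = -1/2, 2, -7/2, 15/2.
  2·m_0 + 8·m_1 + 2·m_2 = 6(Δ_1 - Δ_0) = 15
  2·m_1 + 8·m_2 + 2·m_3 = 6(Δ_2 - Δ_1) = -33
  2·m_2 + 8·m_3 + 2·m_4 = 6(Δ_3 - Δ_2) = 66
Clamped end conditions give two more equations: 2h_0·m_0 + h_0·m_1 = 6(Δ_0 - p'(0)) = -21 and h_3·m_3 + 2h_3·m_4 = 6(p'(8) - Δ_3) = -57.
Forward elimination and back-substitution give m_0 = -949/112, m_1 = 361/56, m_2 = -157/16, m_3 = 913/56, m_4 = -2509/112.
On [2, 4], p(x) = -3 + 109/112·(x - 2) + 361/112·(x - 2)² - 607/448·(x - 2)³.
With (x - 2) = 1: p(3) = -71/448.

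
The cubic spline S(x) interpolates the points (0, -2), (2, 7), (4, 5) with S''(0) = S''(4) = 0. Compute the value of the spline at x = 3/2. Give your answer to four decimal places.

Put M_i = S'' at the i-th knot. Here h = (2, 2) and Δ = (9/2, -1), so the interior equations h_(i-1)·M_(i-1) + 2(h_(i-1)+h_i)·M_i + h_i·M_(i+1) = 6(Δ_i − Δ_(i-1)) read
  2·M_0 + 8·M_1 + 2·M_2 = 6(Δ_1 - Δ_0) = -33
Natural end conditions: M_0 = M_2 = 0.
Hence M_0 = 0, M_1 = -33/8, M_2 = 0.
On [0, 2], S(x) = -2 + 47/8·x + 0·x² - 11/32·x³.
With x = 3/2: S(3/2) = 1447/256.

5.6523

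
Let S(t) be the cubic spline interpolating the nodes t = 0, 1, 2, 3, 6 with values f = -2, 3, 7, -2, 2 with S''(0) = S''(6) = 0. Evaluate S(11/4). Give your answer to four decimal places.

0.5752

Let M_i = S''(x_i). Step sizes h_i = 1, 1, 1, 3; slopes of the chords Δ_i = (y_(i+1) - y_i)/h_i = 5, 4, -9, 4/3.
  1·M_0 + 4·M_1 + 1·M_2 = 6(Δ_1 - Δ_0) = -6
  1·M_1 + 4·M_2 + 1·M_3 = 6(Δ_2 - Δ_1) = -78
  1·M_2 + 8·M_3 + 3·M_4 = 6(Δ_3 - Δ_2) = 62
Natural end conditions: M_0 = M_4 = 0.
Solving: M_0 = 0, M_1 = 125/29, M_2 = -674/29, M_3 = 309/29, M_4 = 0.
On [2, 3], S(t) = 7 - 527/174·(t - 2) - 337/29·(t - 2)² + 983/174·(t - 2)³.
With (t - 2) = 3/4: S(11/4) = 2135/3712.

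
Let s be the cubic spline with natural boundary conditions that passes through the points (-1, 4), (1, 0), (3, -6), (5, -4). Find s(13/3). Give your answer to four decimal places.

-5.3383

Let σ_i = s''(x_i). Step sizes h_i = 2, 2, 2; slopes of the chords Δ_i = (y_(i+1) - y_i)/h_i = -2, -3, 1.
  2·σ_0 + 8·σ_1 + 2·σ_2 = 6(Δ_1 - Δ_0) = -6
  2·σ_1 + 8·σ_2 + 2·σ_3 = 6(Δ_2 - Δ_1) = 24
Natural end conditions: σ_0 = σ_3 = 0.
Forward elimination and back-substitution give σ_0 = 0, σ_1 = -8/5, σ_2 = 17/5, σ_3 = 0.
On [3, 5], s(t) = -6 - 19/15·(t - 3) + 17/10·(t - 3)² - 17/60·(t - 3)³.
With (t - 3) = 4/3: s(13/3) = -2162/405.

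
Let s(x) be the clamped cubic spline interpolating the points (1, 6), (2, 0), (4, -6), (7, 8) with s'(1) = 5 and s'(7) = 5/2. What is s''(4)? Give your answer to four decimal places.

With σ_i denoting the second derivative at x_i, h_i = 1, 2, 3, and Δ_i = (y_(i+1) − y_i)/h_i = -6, -3, 14/3:
  1·σ_0 + 6·σ_1 + 2·σ_2 = 6(Δ_1 - Δ_0) = 18
  2·σ_1 + 10·σ_2 + 3·σ_3 = 6(Δ_2 - Δ_1) = 46
Clamped end conditions give two more equations: 2h_0·σ_0 + h_0·σ_1 = 6(Δ_0 - s'(1)) = -66 and h_2·σ_2 + 2h_2·σ_3 = 6(s'(7) - Δ_2) = -13.
Solving: σ_0 = -700/19, σ_1 = 146/19, σ_2 = 83/19, σ_3 = -248/57.

4.3684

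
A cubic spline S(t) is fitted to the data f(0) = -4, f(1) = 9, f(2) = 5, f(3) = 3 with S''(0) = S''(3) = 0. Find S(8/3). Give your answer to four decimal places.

With m_i denoting the second derivative at x_i, h_i = 1, 1, 1, and Δ_i = (y_(i+1) − y_i)/h_i = 13, -4, -2:
  1·m_0 + 4·m_1 + 1·m_2 = 6(Δ_1 - Δ_0) = -102
  1·m_1 + 4·m_2 + 1·m_3 = 6(Δ_2 - Δ_1) = 12
Natural end conditions: m_0 = m_3 = 0.
Hence m_0 = 0, m_1 = -28, m_2 = 10, m_3 = 0.
On [2, 3], S(t) = 5 - 16/3·(t - 2) + 5·(t - 2)² - 5/3·(t - 2)³.
With (t - 2) = 2/3: S(8/3) = 257/81.

3.1728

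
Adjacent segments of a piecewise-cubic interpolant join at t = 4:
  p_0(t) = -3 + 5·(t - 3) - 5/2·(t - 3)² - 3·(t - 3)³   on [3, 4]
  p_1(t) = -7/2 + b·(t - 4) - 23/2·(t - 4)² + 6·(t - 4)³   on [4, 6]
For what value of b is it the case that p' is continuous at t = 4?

p_0'(t) = 5 - 5·(t - 3) - 9·(t - 3)², so p_0'(4) = -9. On the right, p_1'(4) = b, so b = -9.

-9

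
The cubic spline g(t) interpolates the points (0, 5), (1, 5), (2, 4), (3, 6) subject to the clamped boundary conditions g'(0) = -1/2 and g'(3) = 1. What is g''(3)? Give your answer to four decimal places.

Put m_i = g'' at the i-th knot. Here h = (1, 1, 1) and Δ = (0, -1, 2), so the interior equations h_(i-1)·m_(i-1) + 2(h_(i-1)+h_i)·m_i + h_i·m_(i+1) = 6(Δ_i − Δ_(i-1)) read
  1·m_0 + 4·m_1 + 1·m_2 = 6(Δ_1 - Δ_0) = -6
  1·m_1 + 4·m_2 + 1·m_3 = 6(Δ_2 - Δ_1) = 18
Clamped end conditions give two more equations: 2h_0·m_0 + h_0·m_1 = 6(Δ_0 - g'(0)) = 3 and h_2·m_2 + 2h_2·m_3 = 6(g'(3) - Δ_2) = -6.
Solving: m_0 = 18/5, m_1 = -21/5, m_2 = 36/5, m_3 = -33/5.

-6.6000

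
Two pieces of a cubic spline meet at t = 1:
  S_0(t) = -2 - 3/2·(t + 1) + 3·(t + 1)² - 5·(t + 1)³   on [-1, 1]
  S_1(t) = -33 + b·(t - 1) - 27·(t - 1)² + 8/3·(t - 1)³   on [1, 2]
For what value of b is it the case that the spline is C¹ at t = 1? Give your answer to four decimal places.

S_0'(t) = -3/2 + 6·(t + 1) - 15·(t + 1)², so S_0'(1) = -99/2. On the right, S_1'(1) = b, so b = -99/2.

-49.5000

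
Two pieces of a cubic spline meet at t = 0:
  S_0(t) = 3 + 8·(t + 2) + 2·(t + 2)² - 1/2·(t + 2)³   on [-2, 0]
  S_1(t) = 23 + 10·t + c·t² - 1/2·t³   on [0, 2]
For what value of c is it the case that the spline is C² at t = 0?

S_0''(t) = 4 - 3·(t + 2), so S_0''(0) = -2. On the right, S_1''(0) = 2c, so c = -1.

-1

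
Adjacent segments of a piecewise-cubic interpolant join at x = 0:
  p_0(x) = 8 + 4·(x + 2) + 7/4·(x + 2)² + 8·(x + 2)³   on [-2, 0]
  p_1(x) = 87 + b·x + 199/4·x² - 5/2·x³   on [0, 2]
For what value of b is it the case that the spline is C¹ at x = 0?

p_0'(x) = 4 + 7/2·(x + 2) + 24·(x + 2)², so p_0'(0) = 107. On the right, p_1'(0) = b, so b = 107.

107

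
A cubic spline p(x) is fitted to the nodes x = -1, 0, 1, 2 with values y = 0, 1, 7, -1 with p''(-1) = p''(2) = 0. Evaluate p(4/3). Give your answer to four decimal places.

5.8395

Put M_i = p'' at the i-th knot. Here h = (1, 1, 1) and Δ = (1, 6, -8), so the interior equations h_(i-1)·M_(i-1) + 2(h_(i-1)+h_i)·M_i + h_i·M_(i+1) = 6(Δ_i − Δ_(i-1)) read
  1·M_0 + 4·M_1 + 1·M_2 = 6(Δ_1 - Δ_0) = 30
  1·M_1 + 4·M_2 + 1·M_3 = 6(Δ_2 - Δ_1) = -84
Natural end conditions: M_0 = M_3 = 0.
Hence M_0 = 0, M_1 = 68/5, M_2 = -122/5, M_3 = 0.
On [1, 2], p(x) = 7 + 2/15·(x - 1) - 61/5·(x - 1)² + 61/15·(x - 1)³.
With (x - 1) = 1/3: p(4/3) = 473/81.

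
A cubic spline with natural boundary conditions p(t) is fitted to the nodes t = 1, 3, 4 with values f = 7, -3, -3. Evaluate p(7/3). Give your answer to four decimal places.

Write M_i for p''(x_i). With h_i = 2, 1 and divided differences Δ_i = -5, 0, the continuity of p' gives the tridiagonal system
  2·M_0 + 6·M_1 + 1·M_2 = 6(Δ_1 - Δ_0) = 30
Natural end conditions: M_0 = M_2 = 0.
Solving the tridiagonal system: M_0 = 0, M_1 = 5, M_2 = 0.
On [1, 3], p(t) = 7 - 20/3·(t - 1) + 0·(t - 1)² + 5/12·(t - 1)³.
With (t - 1) = 4/3: p(7/3) = -73/81.

-0.9012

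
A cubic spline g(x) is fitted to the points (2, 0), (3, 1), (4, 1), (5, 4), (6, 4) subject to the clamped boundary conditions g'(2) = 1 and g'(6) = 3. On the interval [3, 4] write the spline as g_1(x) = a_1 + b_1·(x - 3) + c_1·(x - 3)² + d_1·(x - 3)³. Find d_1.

Write M_i for g''(x_i). With h_i = 1, 1, 1, 1 and divided differences Δ_i = 1, 0, 3, 0, the continuity of g' gives the tridiagonal system
  1·M_0 + 4·M_1 + 1·M_2 = 6(Δ_1 - Δ_0) = -6
  1·M_1 + 4·M_2 + 1·M_3 = 6(Δ_2 - Δ_1) = 18
  1·M_2 + 4·M_3 + 1·M_4 = 6(Δ_3 - Δ_2) = -18
Clamped end conditions give two more equations: 2h_0·M_0 + h_0·M_1 = 6(Δ_0 - g'(2)) = 0 and h_3·M_3 + 2h_3·M_4 = 6(g'(6) - Δ_3) = 18.
Solving: M_0 = 2, M_1 = -4, M_2 = 8, M_3 = -10, M_4 = 14.
On [3, 4], with g_1(x) = a_1 + b_1·(x - 3) + c_1·(x - 3)² + d_1·(x - 3)³: c_1 = M_1/2 = -2, d_1 = (M_2 - M_1)/(6h_1) = 2, b_1 = Δ_1 - h_1(2M_1 + M_2)/6 = 0.

2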